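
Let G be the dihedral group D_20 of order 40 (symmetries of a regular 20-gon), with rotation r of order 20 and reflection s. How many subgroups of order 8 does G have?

|G| = 40 and 8 | 40, so subgroups of order 8 are possible by Lagrange.
The subgroups of order 8 are: {e, r^5, r^10, r^15, s, r^5s, r^10s, r^15s}; {e, r^5, r^10, r^15, rs, r^6s, r^11s, r^16s}; {e, r^5, r^10, r^15, r^2s, r^7s, r^12s, r^17s}; {e, r^5, r^10, r^15, r^3s, r^8s, r^13s, r^18s}; … (5 in all).
So G has 5 subgroups of order 8.

5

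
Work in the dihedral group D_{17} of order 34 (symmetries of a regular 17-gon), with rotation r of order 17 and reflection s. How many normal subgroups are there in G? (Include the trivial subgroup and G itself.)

3

G has 20 subgroups. Checking conjugation-invariance by order — order 1: 1/1 normal; order 2: 0/17 normal; order 17: 1/1 normal; order 34: 1/1 normal.
Total normal subgroups: 3.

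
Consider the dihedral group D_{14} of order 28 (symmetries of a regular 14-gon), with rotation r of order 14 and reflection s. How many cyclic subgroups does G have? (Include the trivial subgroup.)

18

Group the elements of G by the cyclic subgroup they generate; each cyclic subgroup of order d accounts for φ(d) elements.
Cyclic subgroups by order — order 1: 1; order 2: 15; order 7: 1; order 14: 1.
Total: 18.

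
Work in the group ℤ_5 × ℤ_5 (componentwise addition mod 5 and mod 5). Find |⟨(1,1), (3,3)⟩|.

|⟨(1,1)⟩| = 5 and |⟨(3,3)⟩| = 5, so |H| is a multiple of lcm(5, 5) = 5 and divides |G| = 25.
Closing under the operation: H = {(0,0), (1,1), (2,2), (3,3), (4,4)}, so |H| = 5.

5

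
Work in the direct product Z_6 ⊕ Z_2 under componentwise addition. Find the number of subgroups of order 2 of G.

3

|G| = 12 and 2 | 12, so subgroups of order 2 are possible by Lagrange.
The subgroups of order 2 are: {(0,0), (0,1)}; {(0,0), (3,0)}; {(0,0), (3,1)}.
So G has 3 subgroups of order 2.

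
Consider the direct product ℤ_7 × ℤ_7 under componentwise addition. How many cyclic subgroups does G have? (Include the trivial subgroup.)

9

A cyclic subgroup of order d is generated by each of its φ(d) elements of order d, so the cyclic subgroups of order d number (#elements of order d)/φ(d).
Cyclic subgroups by order — order 1: 1; order 7: 8.
Total: 9.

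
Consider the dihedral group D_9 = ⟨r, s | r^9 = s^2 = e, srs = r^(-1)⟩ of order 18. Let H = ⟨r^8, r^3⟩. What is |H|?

|⟨r^8⟩| = 9 and |⟨r^3⟩| = 3, so |H| is a multiple of lcm(9, 3) = 9 and divides |G| = 18.
Closing under the operation: H = {e, r, r^2, r^3, r^4, r^5, r^6, r^7, r^8}, so |H| = 9.

9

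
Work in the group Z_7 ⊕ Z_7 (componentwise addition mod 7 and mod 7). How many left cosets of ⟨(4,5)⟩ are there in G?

7

|⟨(4,5)⟩| = 7 and |G| = 49.
By Lagrange, [G : H] = |G|/|H| = 49/7 = 7.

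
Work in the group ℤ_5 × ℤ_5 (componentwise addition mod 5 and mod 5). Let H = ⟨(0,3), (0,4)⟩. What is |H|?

|⟨(0,3)⟩| = 5 and |⟨(0,4)⟩| = 5, so |H| is a multiple of lcm(5, 5) = 5 and divides |G| = 25.
Closing under the operation: H = {(0,0), (0,1), (0,2), (0,3), (0,4)}, so |H| = 5.

5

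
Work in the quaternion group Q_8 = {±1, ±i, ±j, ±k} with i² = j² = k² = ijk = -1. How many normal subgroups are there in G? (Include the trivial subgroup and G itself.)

G has 6 subgroups. Checking conjugation-invariance by order — order 1: 1/1 normal; order 2: 1/1 normal; order 4: 3/3 normal; order 8: 1/1 normal.
Total normal subgroups: 6.

6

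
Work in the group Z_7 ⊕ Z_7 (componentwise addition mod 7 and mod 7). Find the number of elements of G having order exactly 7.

48

An element (a,b) has order lcm(ord(a), ord(b)); count pairs with lcm equal to 7.
Enumerating gives 48 such elements.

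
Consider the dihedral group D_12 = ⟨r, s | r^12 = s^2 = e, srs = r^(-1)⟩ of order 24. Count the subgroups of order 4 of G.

7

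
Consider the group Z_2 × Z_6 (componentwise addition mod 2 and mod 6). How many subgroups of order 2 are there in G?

|G| = 12 and 2 | 12, so subgroups of order 2 are possible by Lagrange.
The subgroups of order 2 are: {(0,0), (0,3)}; {(0,0), (1,0)}; {(0,0), (1,3)}.
So G has 3 subgroups of order 2.

3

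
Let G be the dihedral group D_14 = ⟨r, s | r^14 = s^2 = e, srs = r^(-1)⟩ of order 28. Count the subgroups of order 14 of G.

|G| = 28 and 14 | 28, so subgroups of order 14 are possible by Lagrange.
The subgroups of order 14 are: {e, r, r^2, r^3, r^4, r^5, r^6, r^7, r^8, r^9, r^10, r^11, r^12, r^13}; {e, r^2, r^4, r^6, r^8, r^10, r^12, s, r^2s, r^4s, r^6s, r^8s, r^10s, r^12s}; {e, r^2, r^4, r^6, r^8, r^10, r^12, rs, r^3s, r^5s, r^7s, r^9s, r^11s, r^13s}.
So G has 3 subgroups of order 14.

3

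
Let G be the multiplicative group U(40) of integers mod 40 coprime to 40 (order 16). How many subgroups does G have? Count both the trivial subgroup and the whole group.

|G| = 16, so by Lagrange every subgroup order divides 16. Divisors: 1, 2, 4, 8, 16.
Subgroups by order — order 1: 1; order 2: 7; order 4: 11; order 8: 7; order 16: 1.
Total: 1 + 7 + 11 + 7 + 1 = 27.

27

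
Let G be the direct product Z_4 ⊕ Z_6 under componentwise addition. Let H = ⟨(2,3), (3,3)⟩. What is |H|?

8

|⟨(2,3)⟩| = 2 and |⟨(3,3)⟩| = 4, so |H| is a multiple of lcm(2, 4) = 4 and divides |G| = 24.
Closing under the operation: H = {(0,0), (0,3), (1,0), (1,3), (2,0), (2,3), (3,0), (3,3)}, so |H| = 8.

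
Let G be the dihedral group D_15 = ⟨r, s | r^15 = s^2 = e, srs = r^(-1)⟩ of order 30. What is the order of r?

15

Computing powers of r: the smallest k with (r)^k = e is k = 15.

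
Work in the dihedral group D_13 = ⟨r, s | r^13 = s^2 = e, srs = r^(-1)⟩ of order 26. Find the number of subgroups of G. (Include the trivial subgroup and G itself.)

|G| = 26, so by Lagrange every subgroup order divides 26. Divisors: 1, 2, 13, 26.
Subgroups by order — order 1: 1; order 2: 13; order 13: 1; order 26: 1.
Total: 1 + 13 + 1 + 1 = 16.

16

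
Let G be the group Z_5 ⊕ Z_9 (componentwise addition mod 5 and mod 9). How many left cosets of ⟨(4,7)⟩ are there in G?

1

|⟨(4,7)⟩| = 45 and |G| = 45.
By Lagrange, [G : H] = |G|/|H| = 45/45 = 1.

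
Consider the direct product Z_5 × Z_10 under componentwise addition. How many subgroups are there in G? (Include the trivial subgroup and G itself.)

16

|G| = 50, so by Lagrange every subgroup order divides 50. Divisors: 1, 2, 5, 10, 25, 50.
Subgroups by order — order 1: 1; order 2: 1; order 5: 6; order 10: 6; order 25: 1; order 50: 1.
Total: 1 + 1 + 6 + 6 + 1 + 1 = 16.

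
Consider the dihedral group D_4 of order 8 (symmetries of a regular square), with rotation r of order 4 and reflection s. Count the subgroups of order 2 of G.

|G| = 8 and 2 | 8, so subgroups of order 2 are possible by Lagrange.
The subgroups of order 2 are: {e, r^2}; {e, r^2s}; {e, r^3s}; {e, rs}; … (5 in all).
So G has 5 subgroups of order 2.

5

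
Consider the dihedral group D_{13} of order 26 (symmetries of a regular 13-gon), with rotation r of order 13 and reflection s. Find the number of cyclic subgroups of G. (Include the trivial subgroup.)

15

A cyclic subgroup of order d is generated by each of its φ(d) elements of order d, so the cyclic subgroups of order d number (#elements of order d)/φ(d).
Cyclic subgroups by order — order 1: 1; order 2: 13; order 13: 1.
Total: 15.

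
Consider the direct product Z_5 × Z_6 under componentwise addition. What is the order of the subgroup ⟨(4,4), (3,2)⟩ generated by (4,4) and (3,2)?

15

|⟨(4,4)⟩| = 15 and |⟨(3,2)⟩| = 15, so |H| is a multiple of lcm(15, 15) = 15 and divides |G| = 30.
Closing under the operation: H = {(0,0), (0,2), (0,4), (1,0), (1,2), (1,4), (2,0), (2,2), (2,4), (3,0), (3,2), (3,4), (4,0), (4,2), (4,4)}, so |H| = 15.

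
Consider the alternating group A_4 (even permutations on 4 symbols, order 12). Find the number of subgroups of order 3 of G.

|G| = 12 and 3 | 12, so subgroups of order 3 are possible by Lagrange.
The subgroups of order 3 are: {e, (1 2 3), (1 3 2)}; {e, (1 2 4), (1 4 2)}; {e, (1 3 4), (1 4 3)}; {e, (2 3 4), (2 4 3)}.
So G has 4 subgroups of order 3.

4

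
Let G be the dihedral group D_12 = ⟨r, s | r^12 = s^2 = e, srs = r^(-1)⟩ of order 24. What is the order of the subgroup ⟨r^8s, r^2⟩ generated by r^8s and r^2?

12

|⟨r^8s⟩| = 2 and |⟨r^2⟩| = 6, so |H| is a multiple of lcm(2, 6) = 6 and divides |G| = 24.
Closing under the operation: H = {e, r^2, r^4, r^6, r^8, r^10, s, r^2s, r^4s, r^6s, r^8s, r^10s}, so |H| = 12.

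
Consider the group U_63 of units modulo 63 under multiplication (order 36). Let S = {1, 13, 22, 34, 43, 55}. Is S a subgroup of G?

Yes

|S| = 6 divides |G| = 36, consistent with Lagrange.
S contains the identity, every element's inverse is in S, and S is closed under ·: it is a subgroup.
In fact S = ⟨34⟩.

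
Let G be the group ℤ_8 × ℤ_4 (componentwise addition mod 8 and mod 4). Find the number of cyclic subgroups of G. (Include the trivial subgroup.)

A cyclic subgroup of order d is generated by each of its φ(d) elements of order d, so the cyclic subgroups of order d number (#elements of order d)/φ(d).
Cyclic subgroups by order — order 1: 1; order 2: 3; order 4: 6; order 8: 4.
Total: 14.

14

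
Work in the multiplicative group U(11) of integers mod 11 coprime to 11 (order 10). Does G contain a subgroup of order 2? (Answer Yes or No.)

2 | 10. A subgroup of order 2 is {1, 10}.

Yes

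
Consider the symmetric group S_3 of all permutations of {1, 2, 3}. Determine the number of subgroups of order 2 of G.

3

|G| = 6 and 2 | 6, so subgroups of order 2 are possible by Lagrange.
The subgroups of order 2 are: {e, (1 2)}; {e, (1 3)}; {e, (2 3)}.
So G has 3 subgroups of order 2.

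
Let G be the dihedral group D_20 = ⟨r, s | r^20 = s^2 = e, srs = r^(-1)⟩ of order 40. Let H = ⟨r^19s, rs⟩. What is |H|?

|⟨r^19s⟩| = 2 and |⟨rs⟩| = 2, so |H| is a multiple of lcm(2, 2) = 2 and divides |G| = 40.
Closing under the operation: H = {e, r^2, r^4, r^6, r^8, r^10, r^12, r^14, r^16, r^18, rs, r^3s, r^5s, r^7s, r^9s, r^11s, r^13s, r^15s, r^17s, r^19s}, so |H| = 20.

20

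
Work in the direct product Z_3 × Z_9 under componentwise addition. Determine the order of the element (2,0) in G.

3

The order of (2,0) in Z_3 × Z_9 is lcm(ord(2) in Z_3, ord(0) in Z_9).
ord(2) = 3 and ord(0) = 1, so |⟨(2,0)⟩| = lcm(3, 1) = 3.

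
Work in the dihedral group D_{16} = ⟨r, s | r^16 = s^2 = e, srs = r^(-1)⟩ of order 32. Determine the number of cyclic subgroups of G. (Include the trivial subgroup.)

21

Group the elements of G by the cyclic subgroup they generate; each cyclic subgroup of order d accounts for φ(d) elements.
Cyclic subgroups by order — order 1: 1; order 2: 17; order 4: 1; order 8: 1; order 16: 1.
Total: 21.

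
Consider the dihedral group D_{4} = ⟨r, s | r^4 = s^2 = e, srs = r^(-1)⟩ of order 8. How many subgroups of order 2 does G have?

5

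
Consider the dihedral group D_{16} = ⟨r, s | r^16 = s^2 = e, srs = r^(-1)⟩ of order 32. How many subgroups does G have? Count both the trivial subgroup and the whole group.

36

|G| = 32, so by Lagrange every subgroup order divides 32. Divisors: 1, 2, 4, 8, 16, 32.
Subgroups by order — order 1: 1; order 2: 17; order 4: 9; order 8: 5; order 16: 3; order 32: 1.
Total: 1 + 17 + 9 + 5 + 3 + 1 = 36.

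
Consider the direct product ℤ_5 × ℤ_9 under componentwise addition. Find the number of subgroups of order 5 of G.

1

|G| = 45 and 5 | 45, so subgroups of order 5 are possible by Lagrange.
The subgroups of order 5 are: {(0,0), (1,0), (2,0), (3,0), (4,0)}.
So G has 1 subgroup of order 5.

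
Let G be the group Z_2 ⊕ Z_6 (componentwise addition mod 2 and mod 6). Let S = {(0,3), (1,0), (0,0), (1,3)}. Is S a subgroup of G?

|S| = 4 divides |G| = 12, consistent with Lagrange.
S contains the identity, every element's inverse is in S, and S is closed under +: it is a subgroup.

Yes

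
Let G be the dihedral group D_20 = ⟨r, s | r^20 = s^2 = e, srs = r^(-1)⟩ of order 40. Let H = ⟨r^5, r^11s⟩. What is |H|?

8

|⟨r^5⟩| = 4 and |⟨r^11s⟩| = 2, so |H| is a multiple of lcm(4, 2) = 4 and divides |G| = 40.
Closing under the operation: H = {e, r^5, r^10, r^15, rs, r^6s, r^11s, r^16s}, so |H| = 8.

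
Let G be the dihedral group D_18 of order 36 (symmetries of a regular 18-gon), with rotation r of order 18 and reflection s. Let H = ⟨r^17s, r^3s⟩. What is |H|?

18

|⟨r^17s⟩| = 2 and |⟨r^3s⟩| = 2, so |H| is a multiple of lcm(2, 2) = 2 and divides |G| = 36.
Closing under the operation: H = {e, r^2, r^4, r^6, r^8, r^10, r^12, r^14, r^16, rs, r^3s, r^5s, r^7s, r^9s, r^11s, r^13s, r^15s, r^17s}, so |H| = 18.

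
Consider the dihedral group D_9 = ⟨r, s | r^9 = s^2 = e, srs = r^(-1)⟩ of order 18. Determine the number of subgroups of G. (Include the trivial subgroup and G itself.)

|G| = 18, so by Lagrange every subgroup order divides 18. Divisors: 1, 2, 3, 6, 9, 18.
Subgroups by order — order 1: 1; order 2: 9; order 3: 1; order 6: 3; order 9: 1; order 18: 1.
Total: 1 + 9 + 1 + 3 + 1 + 1 = 16.

16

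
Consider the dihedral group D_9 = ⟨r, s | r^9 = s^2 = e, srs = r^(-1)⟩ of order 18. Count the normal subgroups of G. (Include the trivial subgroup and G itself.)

4

G has 16 subgroups. Checking conjugation-invariance by order — order 1: 1/1 normal; order 2: 0/9 normal; order 3: 1/1 normal; order 6: 0/3 normal; order 9: 1/1 normal; order 18: 1/1 normal.
Total normal subgroups: 4.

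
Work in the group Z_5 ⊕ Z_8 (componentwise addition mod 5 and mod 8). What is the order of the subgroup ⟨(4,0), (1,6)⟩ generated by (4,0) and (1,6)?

20

|⟨(4,0)⟩| = 5 and |⟨(1,6)⟩| = 20, so |H| is a multiple of lcm(5, 20) = 20 and divides |G| = 40.
Closing under the operation: H = {(0,0), (0,2), (0,4), (0,6), (1,0), (1,2), (1,4), (1,6), (2,0), (2,2), (2,4), (2,6), (3,0), (3,2), (3,4), (3,6), (4,0), (4,2), (4,4), (4,6)}, so |H| = 20.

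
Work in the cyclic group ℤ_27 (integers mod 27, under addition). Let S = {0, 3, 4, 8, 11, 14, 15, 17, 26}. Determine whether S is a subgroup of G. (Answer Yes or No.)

3 ∈ S but its inverse 24 ∉ S, so S is not a subgroup.

No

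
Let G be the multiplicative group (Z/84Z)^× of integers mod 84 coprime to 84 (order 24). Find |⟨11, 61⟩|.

|⟨11⟩| = 6 and |⟨61⟩| = 6, so |H| is a multiple of lcm(6, 6) = 6 and divides |G| = 24.
Closing under the operation: H = {1, 11, 13, 23, 25, 37, 47, 59, 61, 71, 73, 83}, so |H| = 12.

12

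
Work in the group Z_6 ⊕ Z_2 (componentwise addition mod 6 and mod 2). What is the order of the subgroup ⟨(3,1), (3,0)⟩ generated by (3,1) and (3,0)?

4

|⟨(3,1)⟩| = 2 and |⟨(3,0)⟩| = 2, so |H| is a multiple of lcm(2, 2) = 2 and divides |G| = 12.
Closing under the operation: H = {(0,0), (0,1), (3,0), (3,1)}, so |H| = 4.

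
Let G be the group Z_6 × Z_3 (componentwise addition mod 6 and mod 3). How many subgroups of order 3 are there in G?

4

|G| = 18 and 3 | 18, so subgroups of order 3 are possible by Lagrange.
The subgroups of order 3 are: {(0,0), (0,1), (0,2)}; {(0,0), (2,0), (4,0)}; {(0,0), (2,1), (4,2)}; {(0,0), (2,2), (4,1)}.
So G has 4 subgroups of order 3.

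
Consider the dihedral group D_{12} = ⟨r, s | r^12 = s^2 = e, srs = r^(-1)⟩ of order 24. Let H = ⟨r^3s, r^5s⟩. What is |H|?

|⟨r^3s⟩| = 2 and |⟨r^5s⟩| = 2, so |H| is a multiple of lcm(2, 2) = 2 and divides |G| = 24.
Closing under the operation: H = {e, r^2, r^4, r^6, r^8, r^10, rs, r^3s, r^5s, r^7s, r^9s, r^11s}, so |H| = 12.

12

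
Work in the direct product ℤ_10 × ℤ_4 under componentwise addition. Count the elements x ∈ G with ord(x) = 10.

12

An element (a,b) has order lcm(ord(a), ord(b)); count pairs with lcm equal to 10.
Enumerating gives 12 such elements.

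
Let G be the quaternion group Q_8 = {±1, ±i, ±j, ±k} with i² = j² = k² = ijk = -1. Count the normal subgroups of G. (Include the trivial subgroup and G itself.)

G has 6 subgroups. Checking conjugation-invariance by order — order 1: 1/1 normal; order 2: 1/1 normal; order 4: 3/3 normal; order 8: 1/1 normal.
Total normal subgroups: 6.

6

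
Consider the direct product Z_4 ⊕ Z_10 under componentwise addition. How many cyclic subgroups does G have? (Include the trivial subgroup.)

Each element a generates a cyclic subgroup ⟨a⟩; distinct elements may generate the same one (a cyclic group of order d has φ(d) generators).
Cyclic subgroups by order — order 1: 1; order 2: 3; order 4: 2; order 5: 1; order 10: 3; order 20: 2.
Total: 12.

12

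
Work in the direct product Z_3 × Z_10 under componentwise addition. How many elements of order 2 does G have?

An element (a,b) has order lcm(ord(a), ord(b)); count pairs with lcm equal to 2.
Enumerating gives 1 such elements.

1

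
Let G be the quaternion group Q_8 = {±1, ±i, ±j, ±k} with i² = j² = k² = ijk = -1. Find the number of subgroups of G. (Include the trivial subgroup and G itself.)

6

|G| = 8, so by Lagrange every subgroup order divides 8. Divisors: 1, 2, 4, 8.
Subgroups by order — order 1: 1; order 2: 1; order 4: 3; order 8: 1.
Total: 1 + 1 + 3 + 1 = 6.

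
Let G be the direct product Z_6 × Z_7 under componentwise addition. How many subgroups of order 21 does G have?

|G| = 42 and 21 | 42, so subgroups of order 21 are possible by Lagrange.
The subgroups of order 21 are: {(0,0), (0,1), (0,2), (0,3), (0,4), (0,5), (0,6), (2,0), (2,1), (2,2), (2,3), (2,4), (2,5), (2,6), (4,0), (4,1), (4,2), (4,3), (4,4), (4,5), (4,6)}.
So G has 1 subgroup of order 21.

1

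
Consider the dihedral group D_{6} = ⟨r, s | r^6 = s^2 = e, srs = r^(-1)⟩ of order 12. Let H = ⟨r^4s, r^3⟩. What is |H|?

4

|⟨r^4s⟩| = 2 and |⟨r^3⟩| = 2, so |H| is a multiple of lcm(2, 2) = 2 and divides |G| = 12.
Closing under the operation: H = {e, r^3, rs, r^4s}, so |H| = 4.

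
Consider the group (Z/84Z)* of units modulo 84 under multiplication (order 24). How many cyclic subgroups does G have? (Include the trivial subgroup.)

Group the elements of G by the cyclic subgroup they generate; each cyclic subgroup of order d accounts for φ(d) elements.
Cyclic subgroups by order — order 1: 1; order 2: 7; order 3: 1; order 6: 7.
Total: 16.

16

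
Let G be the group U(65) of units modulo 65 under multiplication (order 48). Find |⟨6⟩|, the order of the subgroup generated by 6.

Compute successive powers of 6 mod 65: 6, 36, 21, 61, 41, 51, 46, 16, …; 6^12 ≡ 1 (mod 65).
So |⟨6⟩| = 12.

12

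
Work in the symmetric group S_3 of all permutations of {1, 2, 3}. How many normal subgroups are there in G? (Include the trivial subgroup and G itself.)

G has 6 subgroups. Checking conjugation-invariance by order — order 1: 1/1 normal; order 2: 0/3 normal; order 3: 1/1 normal; order 6: 1/1 normal.
Total normal subgroups: 3.

3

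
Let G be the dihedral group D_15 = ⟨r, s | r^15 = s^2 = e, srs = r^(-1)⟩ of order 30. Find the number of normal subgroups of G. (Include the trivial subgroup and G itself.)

G has 28 subgroups. Checking conjugation-invariance by order — order 1: 1/1 normal; order 2: 0/15 normal; order 3: 1/1 normal; order 5: 1/1 normal; order 6: 0/5 normal; order 10: 0/3 normal; order 15: 1/1 normal; order 30: 1/1 normal.
Total normal subgroups: 5.

5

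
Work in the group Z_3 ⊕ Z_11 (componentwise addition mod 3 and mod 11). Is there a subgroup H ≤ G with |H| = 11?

11 | 33. A subgroup of order 11 is {(0,0), (0,1), (0,2), (0,3), (0,4), (0,5), (0,6), (0,7), (0,8), (0,9), (0,10)}.

Yes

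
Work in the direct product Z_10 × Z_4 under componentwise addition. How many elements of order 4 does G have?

An element (a,b) has order lcm(ord(a), ord(b)); count pairs with lcm equal to 4.
Enumerating gives 4 such elements.

4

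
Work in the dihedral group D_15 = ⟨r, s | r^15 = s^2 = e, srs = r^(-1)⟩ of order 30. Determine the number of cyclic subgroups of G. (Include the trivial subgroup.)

19

Group the elements of G by the cyclic subgroup they generate; each cyclic subgroup of order d accounts for φ(d) elements.
Cyclic subgroups by order — order 1: 1; order 2: 15; order 3: 1; order 5: 1; order 15: 1.
Total: 19.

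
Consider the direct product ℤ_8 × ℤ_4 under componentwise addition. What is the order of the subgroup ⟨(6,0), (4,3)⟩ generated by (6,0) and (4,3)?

16

|⟨(6,0)⟩| = 4 and |⟨(4,3)⟩| = 4, so |H| is a multiple of lcm(4, 4) = 4 and divides |G| = 32.
Closing under the operation: H = {(0,0), (0,1), (0,2), (0,3), (2,0), (2,1), (2,2), (2,3), (4,0), (4,1), (4,2), (4,3), (6,0), (6,1), (6,2), (6,3)}, so |H| = 16.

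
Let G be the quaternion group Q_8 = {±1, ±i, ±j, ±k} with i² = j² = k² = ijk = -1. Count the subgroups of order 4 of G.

|G| = 8 and 4 | 8, so subgroups of order 4 are possible by Lagrange.
The subgroups of order 4 are: {1, -1, i, -i}; {1, -1, j, -j}; {1, -1, k, -k}.
So G has 3 subgroups of order 4.

3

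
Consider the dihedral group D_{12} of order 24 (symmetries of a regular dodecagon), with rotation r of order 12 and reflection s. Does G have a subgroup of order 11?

11 does not divide |G| = 24, so by Lagrange no subgroup of order 11 exists.

No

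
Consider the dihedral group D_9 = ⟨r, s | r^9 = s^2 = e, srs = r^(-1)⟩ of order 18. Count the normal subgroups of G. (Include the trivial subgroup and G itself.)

G has 16 subgroups. Checking conjugation-invariance by order — order 1: 1/1 normal; order 2: 0/9 normal; order 3: 1/1 normal; order 6: 0/3 normal; order 9: 1/1 normal; order 18: 1/1 normal.
Total normal subgroups: 4.

4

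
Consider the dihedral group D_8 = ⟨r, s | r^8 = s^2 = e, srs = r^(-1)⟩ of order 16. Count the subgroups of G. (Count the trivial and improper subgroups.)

19

|G| = 16, so by Lagrange every subgroup order divides 16. Divisors: 1, 2, 4, 8, 16.
Subgroups by order — order 1: 1; order 2: 9; order 4: 5; order 8: 3; order 16: 1.
Total: 1 + 9 + 5 + 3 + 1 = 19.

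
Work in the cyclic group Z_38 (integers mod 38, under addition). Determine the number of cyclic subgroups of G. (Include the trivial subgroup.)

Group the elements of G by the cyclic subgroup they generate; each cyclic subgroup of order d accounts for φ(d) elements.
Cyclic subgroups by order — order 1: 1; order 2: 1; order 19: 1; order 38: 1.
Total: 4.

4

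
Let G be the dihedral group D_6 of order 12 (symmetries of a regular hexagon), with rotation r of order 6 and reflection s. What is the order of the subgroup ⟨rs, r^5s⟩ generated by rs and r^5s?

6

|⟨rs⟩| = 2 and |⟨r^5s⟩| = 2, so |H| is a multiple of lcm(2, 2) = 2 and divides |G| = 12.
Closing under the operation: H = {e, r^2, r^4, rs, r^3s, r^5s}, so |H| = 6.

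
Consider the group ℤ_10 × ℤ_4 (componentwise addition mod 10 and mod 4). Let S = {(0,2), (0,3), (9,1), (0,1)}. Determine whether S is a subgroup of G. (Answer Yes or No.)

No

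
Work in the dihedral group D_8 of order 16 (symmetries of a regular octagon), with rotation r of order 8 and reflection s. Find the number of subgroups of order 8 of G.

|G| = 16 and 8 | 16, so subgroups of order 8 are possible by Lagrange.
The subgroups of order 8 are: {e, r, r^2, r^3, r^4, r^5, r^6, r^7}; {e, r^2, r^4, r^6, s, r^2s, r^4s, r^6s}; {e, r^2, r^4, r^6, rs, r^3s, r^5s, r^7s}.
So G has 3 subgroups of order 8.

3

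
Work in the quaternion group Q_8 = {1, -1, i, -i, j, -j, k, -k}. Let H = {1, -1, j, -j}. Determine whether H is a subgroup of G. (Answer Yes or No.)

|H| = 4 divides |G| = 8, consistent with Lagrange.
H contains the identity, every element's inverse is in H, and H is closed under ·: it is a subgroup.
In fact H = ⟨j⟩.

Yes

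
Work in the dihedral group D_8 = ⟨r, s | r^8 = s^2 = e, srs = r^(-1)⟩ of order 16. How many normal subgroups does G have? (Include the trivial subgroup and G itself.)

G has 19 subgroups. Checking conjugation-invariance by order — order 1: 1/1 normal; order 2: 1/9 normal; order 4: 1/5 normal; order 8: 3/3 normal; order 16: 1/1 normal.
Total normal subgroups: 7.

7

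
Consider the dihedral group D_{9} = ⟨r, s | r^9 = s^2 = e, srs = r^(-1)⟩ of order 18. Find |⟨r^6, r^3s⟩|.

6

|⟨r^6⟩| = 3 and |⟨r^3s⟩| = 2, so |H| is a multiple of lcm(3, 2) = 6 and divides |G| = 18.
Closing under the operation: H = {e, r^3, r^6, s, r^3s, r^6s}, so |H| = 6.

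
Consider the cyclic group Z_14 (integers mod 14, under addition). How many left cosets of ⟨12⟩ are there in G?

|⟨12⟩| = 7 and |G| = 14.
By Lagrange, [G : H] = |G|/|H| = 14/7 = 2.

2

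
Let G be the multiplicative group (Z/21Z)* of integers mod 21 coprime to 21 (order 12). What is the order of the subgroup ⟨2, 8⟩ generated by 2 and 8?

6

|⟨2⟩| = 6 and |⟨8⟩| = 2, so |H| is a multiple of lcm(6, 2) = 6 and divides |G| = 12.
Closing under the operation: H = {1, 2, 4, 8, 11, 16}, so |H| = 6.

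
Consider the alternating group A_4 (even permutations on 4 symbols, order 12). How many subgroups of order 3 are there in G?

|G| = 12 and 3 | 12, so subgroups of order 3 are possible by Lagrange.
The subgroups of order 3 are: {e, (1 2 3), (1 3 2)}; {e, (1 2 4), (1 4 2)}; {e, (1 3 4), (1 4 3)}; {e, (2 3 4), (2 4 3)}.
So G has 4 subgroups of order 3.

4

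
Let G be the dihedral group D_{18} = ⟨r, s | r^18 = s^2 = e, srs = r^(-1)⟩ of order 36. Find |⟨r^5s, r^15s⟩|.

|⟨r^5s⟩| = 2 and |⟨r^15s⟩| = 2, so |H| is a multiple of lcm(2, 2) = 2 and divides |G| = 36.
Closing under the operation: H = {e, r^2, r^4, r^6, r^8, r^10, r^12, r^14, r^16, rs, r^3s, r^5s, r^7s, r^9s, r^11s, r^13s, r^15s, r^17s}, so |H| = 18.

18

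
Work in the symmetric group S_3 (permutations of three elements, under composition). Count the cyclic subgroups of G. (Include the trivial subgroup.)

5

A cyclic subgroup of order d is generated by each of its φ(d) elements of order d, so the cyclic subgroups of order d number (#elements of order d)/φ(d).
Cyclic subgroups by order — order 1: 1; order 2: 3; order 3: 1.
Total: 5.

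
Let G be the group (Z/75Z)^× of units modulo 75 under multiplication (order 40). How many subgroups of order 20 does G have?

|G| = 40 and 20 | 40, so subgroups of order 20 are possible by Lagrange.
The subgroups of order 20 are: {1, 4, 11, 14, 16, 19, 26, 29, 31, 34, 41, 44, 46, 49, 56, 59, 61, 64, 71, 74}; {1, 4, 7, 13, 16, 19, 22, 28, 31, 34, 37, 43, 46, 49, 52, 58, 61, 64, 67, 73}; {1, 2, 4, 8, 16, 17, 19, 23, 31, 32, 34, 38, 46, 47, 49, 53, 61, 62, 64, 68}.
So G has 3 subgroups of order 20.

3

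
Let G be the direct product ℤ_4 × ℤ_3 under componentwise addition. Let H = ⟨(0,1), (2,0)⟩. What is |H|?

|⟨(0,1)⟩| = 3 and |⟨(2,0)⟩| = 2, so |H| is a multiple of lcm(3, 2) = 6 and divides |G| = 12.
Closing under the operation: H = {(0,0), (0,1), (0,2), (2,0), (2,1), (2,2)}, so |H| = 6.

6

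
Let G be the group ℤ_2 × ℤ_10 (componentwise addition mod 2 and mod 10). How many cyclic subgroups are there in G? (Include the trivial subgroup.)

8

A cyclic subgroup of order d is generated by each of its φ(d) elements of order d, so the cyclic subgroups of order d number (#elements of order d)/φ(d).
Cyclic subgroups by order — order 1: 1; order 2: 3; order 5: 1; order 10: 3.
Total: 8.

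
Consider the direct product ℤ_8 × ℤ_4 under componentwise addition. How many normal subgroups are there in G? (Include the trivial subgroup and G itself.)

22

G is abelian, so every subgroup is normal.
G has 22 subgroups in total, hence 22 normal subgroups.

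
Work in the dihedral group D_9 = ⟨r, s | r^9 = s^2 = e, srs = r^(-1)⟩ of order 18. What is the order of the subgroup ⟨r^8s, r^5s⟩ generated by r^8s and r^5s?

6

|⟨r^8s⟩| = 2 and |⟨r^5s⟩| = 2, so |H| is a multiple of lcm(2, 2) = 2 and divides |G| = 18.
Closing under the operation: H = {e, r^3, r^6, r^2s, r^5s, r^8s}, so |H| = 6.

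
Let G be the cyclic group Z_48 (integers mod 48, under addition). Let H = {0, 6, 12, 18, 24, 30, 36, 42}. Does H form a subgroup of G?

Yes

|H| = 8 divides |G| = 48, consistent with Lagrange.
H contains the identity, every element's inverse is in H, and H is closed under +: it is a subgroup.
In fact H = ⟨6⟩.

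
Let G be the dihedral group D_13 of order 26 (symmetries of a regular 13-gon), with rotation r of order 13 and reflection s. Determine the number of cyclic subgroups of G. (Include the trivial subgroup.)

15

Group the elements of G by the cyclic subgroup they generate; each cyclic subgroup of order d accounts for φ(d) elements.
Cyclic subgroups by order — order 1: 1; order 2: 13; order 13: 1.
Total: 15.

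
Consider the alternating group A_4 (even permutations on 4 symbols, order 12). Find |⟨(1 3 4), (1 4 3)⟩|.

3

|⟨(1 3 4)⟩| = 3 and |⟨(1 4 3)⟩| = 3, so |H| is a multiple of lcm(3, 3) = 3 and divides |G| = 12.
Closing under the operation: H = {e, (1 3 4), (1 4 3)}, so |H| = 3.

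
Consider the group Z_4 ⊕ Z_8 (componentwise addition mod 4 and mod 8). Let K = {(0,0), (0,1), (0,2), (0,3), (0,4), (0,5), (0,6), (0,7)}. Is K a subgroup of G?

|K| = 8 divides |G| = 32, consistent with Lagrange.
K contains the identity, every element's inverse is in K, and K is closed under +: it is a subgroup.
In fact K = ⟨(0,1)⟩.

Yes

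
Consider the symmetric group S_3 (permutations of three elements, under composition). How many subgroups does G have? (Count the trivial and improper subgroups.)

6

|G| = 6, so by Lagrange every subgroup order divides 6. Divisors: 1, 2, 3, 6.
Subgroups by order — order 1: 1; order 2: 3; order 3: 1; order 6: 1.
Total: 1 + 3 + 1 + 1 = 6.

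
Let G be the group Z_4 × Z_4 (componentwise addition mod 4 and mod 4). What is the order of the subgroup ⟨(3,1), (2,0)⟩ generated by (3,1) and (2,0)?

|⟨(3,1)⟩| = 4 and |⟨(2,0)⟩| = 2, so |H| is a multiple of lcm(4, 2) = 4 and divides |G| = 16.
Closing under the operation: H = {(0,0), (0,2), (1,1), (1,3), (2,0), (2,2), (3,1), (3,3)}, so |H| = 8.

8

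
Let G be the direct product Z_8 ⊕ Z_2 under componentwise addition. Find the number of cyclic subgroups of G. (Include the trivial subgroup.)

8

A cyclic subgroup of order d is generated by each of its φ(d) elements of order d, so the cyclic subgroups of order d number (#elements of order d)/φ(d).
Cyclic subgroups by order — order 1: 1; order 2: 3; order 4: 2; order 8: 2.
Total: 8.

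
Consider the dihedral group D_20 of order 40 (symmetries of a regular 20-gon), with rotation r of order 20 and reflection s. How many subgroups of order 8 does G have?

5

|G| = 40 and 8 | 40, so subgroups of order 8 are possible by Lagrange.
The subgroups of order 8 are: {e, r^5, r^10, r^15, s, r^5s, r^10s, r^15s}; {e, r^5, r^10, r^15, rs, r^6s, r^11s, r^16s}; {e, r^5, r^10, r^15, r^2s, r^7s, r^12s, r^17s}; {e, r^5, r^10, r^15, r^3s, r^8s, r^13s, r^18s}; … (5 in all).
So G has 5 subgroups of order 8.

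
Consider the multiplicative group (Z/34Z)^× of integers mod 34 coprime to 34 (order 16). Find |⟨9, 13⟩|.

8

|⟨9⟩| = 8 and |⟨13⟩| = 4, so |H| is a multiple of lcm(8, 4) = 8 and divides |G| = 16.
Closing under the operation: H = {1, 9, 13, 15, 19, 21, 25, 33}, so |H| = 8.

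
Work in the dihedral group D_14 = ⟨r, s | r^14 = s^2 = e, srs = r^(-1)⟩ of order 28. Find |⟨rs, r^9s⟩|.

14

|⟨rs⟩| = 2 and |⟨r^9s⟩| = 2, so |H| is a multiple of lcm(2, 2) = 2 and divides |G| = 28.
Closing under the operation: H = {e, r^2, r^4, r^6, r^8, r^10, r^12, rs, r^3s, r^5s, r^7s, r^9s, r^11s, r^13s}, so |H| = 14.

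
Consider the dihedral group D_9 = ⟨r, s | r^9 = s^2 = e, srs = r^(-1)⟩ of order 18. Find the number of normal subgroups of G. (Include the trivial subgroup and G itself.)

G has 16 subgroups. Checking conjugation-invariance by order — order 1: 1/1 normal; order 2: 0/9 normal; order 3: 1/1 normal; order 6: 0/3 normal; order 9: 1/1 normal; order 18: 1/1 normal.
Total normal subgroups: 4.

4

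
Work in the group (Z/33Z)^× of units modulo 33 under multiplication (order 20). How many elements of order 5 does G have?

4

The elements of order 5 are: 4, 16, 25, 31.
That's 4.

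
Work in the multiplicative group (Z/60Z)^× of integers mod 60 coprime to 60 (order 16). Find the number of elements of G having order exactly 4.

8

The elements of order 4 are: 7, 13, 17, 23, 37, 43, 47, 53.
That's 8.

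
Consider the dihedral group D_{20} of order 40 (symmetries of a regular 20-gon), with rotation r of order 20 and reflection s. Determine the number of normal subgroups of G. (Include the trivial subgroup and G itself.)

9

G has 48 subgroups. Checking conjugation-invariance by order — order 1: 1/1 normal; order 2: 1/21 normal; order 4: 1/11 normal; order 5: 1/1 normal; order 8: 0/5 normal; order 10: 1/5 normal; order 20: 3/3 normal; order 40: 1/1 normal.
Total normal subgroups: 9.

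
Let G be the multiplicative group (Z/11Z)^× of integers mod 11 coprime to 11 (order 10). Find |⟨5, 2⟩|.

10

|⟨5⟩| = 5 and |⟨2⟩| = 10, so |H| is a multiple of lcm(5, 10) = 10 and divides |G| = 10.
Closing {5, 2} under the group operation gives all of G, so |H| = 10.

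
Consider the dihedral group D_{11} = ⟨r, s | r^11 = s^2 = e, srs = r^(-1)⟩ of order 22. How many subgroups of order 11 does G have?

|G| = 22 and 11 | 22, so subgroups of order 11 are possible by Lagrange.
The subgroups of order 11 are: {e, r, r^2, r^3, r^4, r^5, r^6, r^7, r^8, r^9, r^10}.
So G has 1 subgroup of order 11.

1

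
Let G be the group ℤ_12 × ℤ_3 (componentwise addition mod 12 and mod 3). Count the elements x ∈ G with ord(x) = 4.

An element (a,b) has order lcm(ord(a), ord(b)); count pairs with lcm equal to 4.
Enumerating gives 2 such elements.

2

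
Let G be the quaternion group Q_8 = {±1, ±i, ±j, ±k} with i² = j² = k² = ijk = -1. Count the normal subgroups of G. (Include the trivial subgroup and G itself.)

G has 6 subgroups. Checking conjugation-invariance by order — order 1: 1/1 normal; order 2: 1/1 normal; order 4: 3/3 normal; order 8: 1/1 normal.
Total normal subgroups: 6.

6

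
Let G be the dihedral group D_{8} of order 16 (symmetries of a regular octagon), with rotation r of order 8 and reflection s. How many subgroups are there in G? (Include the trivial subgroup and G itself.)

|G| = 16, so by Lagrange every subgroup order divides 16. Divisors: 1, 2, 4, 8, 16.
Subgroups by order — order 1: 1; order 2: 9; order 4: 5; order 8: 3; order 16: 1.
Total: 1 + 9 + 5 + 3 + 1 = 19.

19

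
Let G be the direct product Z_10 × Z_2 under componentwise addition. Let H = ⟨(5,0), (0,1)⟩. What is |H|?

4

|⟨(5,0)⟩| = 2 and |⟨(0,1)⟩| = 2, so |H| is a multiple of lcm(2, 2) = 2 and divides |G| = 20.
Closing under the operation: H = {(0,0), (0,1), (5,0), (5,1)}, so |H| = 4.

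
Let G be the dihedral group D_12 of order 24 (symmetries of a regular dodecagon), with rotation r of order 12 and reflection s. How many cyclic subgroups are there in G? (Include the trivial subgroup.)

Group the elements of G by the cyclic subgroup they generate; each cyclic subgroup of order d accounts for φ(d) elements.
Cyclic subgroups by order — order 1: 1; order 2: 13; order 3: 1; order 4: 1; order 6: 1; order 12: 1.
Total: 18.

18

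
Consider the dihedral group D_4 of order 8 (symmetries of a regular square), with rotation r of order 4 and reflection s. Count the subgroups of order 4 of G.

|G| = 8 and 4 | 8, so subgroups of order 4 are possible by Lagrange.
The subgroups of order 4 are: {e, r, r^2, r^3}; {e, r^2, s, r^2s}; {e, r^2, rs, r^3s}.
So G has 3 subgroups of order 4.

3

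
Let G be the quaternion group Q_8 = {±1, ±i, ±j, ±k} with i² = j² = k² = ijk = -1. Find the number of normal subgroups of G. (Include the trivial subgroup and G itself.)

G has 6 subgroups. Checking conjugation-invariance by order — order 1: 1/1 normal; order 2: 1/1 normal; order 4: 3/3 normal; order 8: 1/1 normal.
Total normal subgroups: 6.

6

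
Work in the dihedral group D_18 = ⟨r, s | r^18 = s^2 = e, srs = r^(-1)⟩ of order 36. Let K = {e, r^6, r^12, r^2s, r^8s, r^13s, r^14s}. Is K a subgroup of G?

|K| = 7 does not divide |G| = 36, so by Lagrange K is not a subgroup.

No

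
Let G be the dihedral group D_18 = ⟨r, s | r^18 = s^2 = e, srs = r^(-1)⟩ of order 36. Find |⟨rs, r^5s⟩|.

|⟨rs⟩| = 2 and |⟨r^5s⟩| = 2, so |H| is a multiple of lcm(2, 2) = 2 and divides |G| = 36.
Closing under the operation: H = {e, r^2, r^4, r^6, r^8, r^10, r^12, r^14, r^16, rs, r^3s, r^5s, r^7s, r^9s, r^11s, r^13s, r^15s, r^17s}, so |H| = 18.

18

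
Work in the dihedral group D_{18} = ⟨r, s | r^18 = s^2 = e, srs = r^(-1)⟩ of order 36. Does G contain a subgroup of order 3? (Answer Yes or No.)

Yes

3 | 36. A subgroup of order 3 is {e, r^6, r^12}.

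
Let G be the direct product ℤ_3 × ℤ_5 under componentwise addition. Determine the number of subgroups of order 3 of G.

1

|G| = 15 and 3 | 15, so subgroups of order 3 are possible by Lagrange.
The subgroups of order 3 are: {(0,0), (1,0), (2,0)}.
So G has 1 subgroup of order 3.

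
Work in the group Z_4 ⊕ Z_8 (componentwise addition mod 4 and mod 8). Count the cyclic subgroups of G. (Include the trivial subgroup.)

14

A cyclic subgroup of order d is generated by each of its φ(d) elements of order d, so the cyclic subgroups of order d number (#elements of order d)/φ(d).
Cyclic subgroups by order — order 1: 1; order 2: 3; order 4: 6; order 8: 4.
Total: 14.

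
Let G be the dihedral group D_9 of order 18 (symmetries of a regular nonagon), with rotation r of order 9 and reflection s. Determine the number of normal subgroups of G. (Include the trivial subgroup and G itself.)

4

G has 16 subgroups. Checking conjugation-invariance by order — order 1: 1/1 normal; order 2: 0/9 normal; order 3: 1/1 normal; order 6: 0/3 normal; order 9: 1/1 normal; order 18: 1/1 normal.
Total normal subgroups: 4.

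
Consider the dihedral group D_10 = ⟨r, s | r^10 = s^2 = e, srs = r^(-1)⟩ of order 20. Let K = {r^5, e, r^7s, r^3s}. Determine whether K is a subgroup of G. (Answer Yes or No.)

Closure fails: r^7s · r^3s = r^4 ∉ K. So K is not a subgroup.

No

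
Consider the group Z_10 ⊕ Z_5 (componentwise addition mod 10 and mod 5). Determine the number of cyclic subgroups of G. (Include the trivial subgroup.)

14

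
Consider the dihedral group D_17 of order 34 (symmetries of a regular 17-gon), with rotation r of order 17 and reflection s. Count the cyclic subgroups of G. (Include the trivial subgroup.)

19

Each element a generates a cyclic subgroup ⟨a⟩; distinct elements may generate the same one (a cyclic group of order d has φ(d) generators).
Cyclic subgroups by order — order 1: 1; order 2: 17; order 17: 1.
Total: 19.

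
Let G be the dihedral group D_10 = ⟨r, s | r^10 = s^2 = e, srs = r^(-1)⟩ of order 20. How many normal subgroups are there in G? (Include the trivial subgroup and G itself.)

7

G has 22 subgroups. Checking conjugation-invariance by order — order 1: 1/1 normal; order 2: 1/11 normal; order 4: 0/5 normal; order 5: 1/1 normal; order 10: 3/3 normal; order 20: 1/1 normal.
Total normal subgroups: 7.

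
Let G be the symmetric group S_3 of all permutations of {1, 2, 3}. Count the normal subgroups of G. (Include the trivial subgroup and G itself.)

G has 6 subgroups. Checking conjugation-invariance by order — order 1: 1/1 normal; order 2: 0/3 normal; order 3: 1/1 normal; order 6: 1/1 normal.
Total normal subgroups: 3.

3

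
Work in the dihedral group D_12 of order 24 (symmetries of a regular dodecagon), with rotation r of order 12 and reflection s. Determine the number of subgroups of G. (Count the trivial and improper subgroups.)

|G| = 24, so by Lagrange every subgroup order divides 24. Divisors: 1, 2, 3, 4, 6, 8, 12, 24.
Subgroups by order — order 1: 1; order 2: 13; order 3: 1; order 4: 7; order 6: 5; order 8: 3; order 12: 3; order 24: 1.
Total: 1 + 13 + 1 + 7 + 5 + 3 + 3 + 1 = 34.

34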